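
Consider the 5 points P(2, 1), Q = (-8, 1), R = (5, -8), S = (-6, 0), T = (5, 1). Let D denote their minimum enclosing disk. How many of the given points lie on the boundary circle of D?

By Welzl's lemma the MEC is supported by two points (diametrically opposite) or three points (on a circumcircle).
The farthest pair is Q–R with squared distance 250. The circle on this segment as diameter has centre (-1.5, -3.5) and r² = 250/4 = 62.5.
Check P: distance² to centre = 32.5 ≤ 62.5, so it lies inside.
All remaining points lie in this disk, and no smaller disk contains both endpoints, so this is the minimum enclosing circle.
The points at distance exactly r from the centre are Q, R, T — 3 points.

3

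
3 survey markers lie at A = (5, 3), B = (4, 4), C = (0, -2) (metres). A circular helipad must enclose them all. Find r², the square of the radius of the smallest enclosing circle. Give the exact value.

Side lengths²: AB² = 2, AC² = 50, BC² = 52.
Since BC² = 52 ≥ 50 + 2 = 52, the angle opposite BC is not acute, so the smallest enclosing circle has BC as diameter.
Centre = midpoint of BC = (2, 1), r² = 52/4 = 13.

13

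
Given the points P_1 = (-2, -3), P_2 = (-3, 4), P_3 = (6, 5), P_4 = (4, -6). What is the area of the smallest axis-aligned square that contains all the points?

121

The bounding box has width 9 and height 11.
An axis-aligned square enclosing the set must have side ≥ max(width, height).
So the minimum side is max(9, 11) = 11.
Area = 11² = 121.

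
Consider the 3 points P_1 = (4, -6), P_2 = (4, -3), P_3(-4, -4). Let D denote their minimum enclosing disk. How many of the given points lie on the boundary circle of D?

Side lengths²: P_1P_2² = 9, P_1P_3² = 68, P_2P_3² = 65.
Since P_1P_3² = 68 < 65 + 9 = 74, the triangle is acute, so the smallest enclosing circle is the circumcircle.
Circumcentre = (0.125, -4.5), r² = 17.265625.
The points at distance exactly r from the centre are P_1, P_2, P_3 — 3 points.

3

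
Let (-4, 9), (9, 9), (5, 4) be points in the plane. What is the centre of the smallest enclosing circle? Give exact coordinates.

Call the three points A, B, C in the order given.
Side lengths²: AB² = 169, AC² = 106, BC² = 41.
Since AB² = 169 ≥ 106 + 41 = 147, the angle opposite AB is not acute, so the smallest enclosing circle has AB as diameter.
Centre = midpoint of AB = (2.5, 9), r² = 169/4 = 42.25.
Centre = (2.5, 9).

(2.5, 9)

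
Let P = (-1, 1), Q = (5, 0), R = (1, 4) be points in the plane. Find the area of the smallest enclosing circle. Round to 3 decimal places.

Side lengths²: PQ² = 37, PR² = 13, QR² = 32.
Since PQ² = 37 < 32 + 13 = 45, the triangle is acute, so the smallest enclosing circle is the circumcircle.
Circumcentre = (2.1, 1.1), r² = 9.62.
Area = π·r² = π·9.62 ≈ 30.222.

30.222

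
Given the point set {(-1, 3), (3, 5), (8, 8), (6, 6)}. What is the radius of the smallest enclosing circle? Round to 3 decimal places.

The minimum enclosing circle of a finite set is fixed by two of the points (as a diameter) or three (as a circumcircle).
The farthest pair is (-1, 3)–(8, 8) with squared distance 106. The circle on this segment as diameter has centre (3.5, 5.5) and r² = 106/4 = 26.5.
Check (3, 5): distance² to centre = 0.5 ≤ 26.5, so it lies inside.
All remaining points lie in this disk, and no smaller disk contains both endpoints, so this is the minimum enclosing circle.
r = √(26.5) ≈ 5.148.

5.148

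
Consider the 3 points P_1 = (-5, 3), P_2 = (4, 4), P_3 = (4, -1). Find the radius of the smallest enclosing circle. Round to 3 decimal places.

4.955

Side lengths²: P_1P_2² = 82, P_1P_3² = 97, P_2P_3² = 25.
Since P_1P_3² = 97 < 82 + 25 = 107, the triangle is acute, so the smallest enclosing circle is the circumcircle.
Circumcentre = (-5/18, 1.5), r² = 3977/162.
r = √(3977/162) ≈ 4.955.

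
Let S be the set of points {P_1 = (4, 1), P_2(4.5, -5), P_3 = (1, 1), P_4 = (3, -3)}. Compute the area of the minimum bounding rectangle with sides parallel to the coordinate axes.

x ranges over [1, 4.5], width 3.5.
y ranges over [-5, 1], height 6.
Area = 3.5 × 6 = 21.

21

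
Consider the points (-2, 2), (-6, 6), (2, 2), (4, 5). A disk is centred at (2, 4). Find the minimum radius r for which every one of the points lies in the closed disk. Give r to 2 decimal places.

The required radius is the distance from (2, 4) to the farthest point.
Squared distances: 20, 68, 4, 5.
Maximum is 68, attained at (-6, 6).
r = √68 ≈ 8.25.

8.25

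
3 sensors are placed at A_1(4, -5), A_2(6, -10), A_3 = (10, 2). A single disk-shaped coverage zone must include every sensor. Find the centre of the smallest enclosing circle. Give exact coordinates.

Side lengths²: A_1A_2² = 29, A_1A_3² = 85, A_2A_3² = 160.
Since A_2A_3² = 160 ≥ 85 + 29 = 114, the angle opposite A_2A_3 is not acute, so the smallest enclosing circle has A_2A_3 as diameter.
Centre = midpoint of A_2A_3 = (8, -4), r² = 160/4 = 40.
Centre = (8, -4).

(8, -4)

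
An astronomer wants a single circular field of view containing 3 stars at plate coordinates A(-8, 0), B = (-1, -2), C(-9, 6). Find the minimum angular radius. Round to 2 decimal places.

5.66

Side lengths²: AB² = 53, AC² = 37, BC² = 128.
Since BC² = 128 ≥ 53 + 37 = 90, the angle opposite BC is not acute, so the smallest enclosing circle has BC as diameter.
Centre = midpoint of BC = (-5, 2), r² = 128/4 = 32.
r = √32 ≈ 5.66.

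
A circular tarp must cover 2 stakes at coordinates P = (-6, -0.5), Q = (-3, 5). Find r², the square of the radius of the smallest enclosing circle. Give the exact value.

The smallest circle enclosing two points has them as diameter endpoints.
Centre = midpoint = (-4.5, 2.25); r² = |PQ|²/4 = 39.25/4 = 9.8125.

9.8125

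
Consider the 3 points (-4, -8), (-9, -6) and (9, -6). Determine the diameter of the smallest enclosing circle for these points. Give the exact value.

Call the three points A, B, C in the order given.
Side lengths²: AB² = 29, AC² = 173, BC² = 324.
Since BC² = 324 ≥ 173 + 29 = 202, the angle opposite BC is not acute, so the smallest enclosing circle has BC as diameter.
Centre = midpoint of BC = (0, -6), r² = 324/4 = 81.
Diameter = 2r = 2√81 = 18.

18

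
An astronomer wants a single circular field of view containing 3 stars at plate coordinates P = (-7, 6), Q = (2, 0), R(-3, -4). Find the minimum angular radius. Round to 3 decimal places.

Side lengths²: PQ² = 117, PR² = 116, QR² = 41.
Since PQ² = 117 < 116 + 41 = 157, the triangle is acute, so the smallest enclosing circle is the circumcircle.
Circumcentre = (-75/22, 18/11), r² = 15457/484.
r = √(15457/484) ≈ 5.651.

5.651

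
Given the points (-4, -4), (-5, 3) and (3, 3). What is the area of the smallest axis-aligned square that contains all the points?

64

The bounding box has width 8 and height 7.
An axis-aligned square enclosing the set must have side ≥ max(width, height).
So the minimum side is max(8, 7) = 8.
Area = 8² = 64.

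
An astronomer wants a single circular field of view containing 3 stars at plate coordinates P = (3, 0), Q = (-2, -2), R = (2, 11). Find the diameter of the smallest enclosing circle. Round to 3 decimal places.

Side lengths²: PQ² = 29, PR² = 122, QR² = 185.
Since QR² = 185 ≥ 122 + 29 = 151, the angle opposite QR is not acute, so the smallest enclosing circle has QR as diameter.
Centre = midpoint of QR = (0, 4.5), r² = 185/4 = 46.25.
Diameter = 2r = 2√(46.25) ≈ 13.601.

13.601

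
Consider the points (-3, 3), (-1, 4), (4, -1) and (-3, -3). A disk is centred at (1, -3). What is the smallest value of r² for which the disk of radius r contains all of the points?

The required radius is the distance from (1, -3) to the farthest point.
Squared distances: 52, 53, 13, 16.
Maximum is 53, attained at (-1, 4).

53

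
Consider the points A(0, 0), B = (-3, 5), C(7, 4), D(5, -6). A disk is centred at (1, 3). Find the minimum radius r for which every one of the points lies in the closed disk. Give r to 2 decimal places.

9.85

The required radius is the distance from (1, 3) to the farthest point.
Squared distances: 10, 20, 37, 97.
Maximum is 97, attained at D.
r = √97 ≈ 9.85.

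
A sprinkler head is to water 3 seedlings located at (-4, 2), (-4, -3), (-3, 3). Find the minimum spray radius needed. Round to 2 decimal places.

Call the three points A, B, C in the order given.
Side lengths²: AB² = 25, AC² = 2, BC² = 37.
Since BC² = 37 ≥ 25 + 2 = 27, the angle opposite BC is not acute, so the smallest enclosing circle has BC as diameter.
Centre = midpoint of BC = (-3.5, 0), r² = 37/4 = 9.25.
r = √(9.25) ≈ 3.04.

3.04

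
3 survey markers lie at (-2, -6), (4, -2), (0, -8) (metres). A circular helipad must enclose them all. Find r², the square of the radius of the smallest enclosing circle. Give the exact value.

13.52

Call the three points A, B, C in the order given.
Side lengths²: AB² = 52, AC² = 8, BC² = 52.
Since BC² = 52 < 52 + 8 = 60, the triangle is acute, so the smallest enclosing circle is the circumcircle.
Circumcentre = (1.4, -4.6), r² = 13.52.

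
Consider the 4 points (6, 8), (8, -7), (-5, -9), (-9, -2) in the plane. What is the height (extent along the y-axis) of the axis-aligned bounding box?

17

max y = 8, min y = -9, so height = 17.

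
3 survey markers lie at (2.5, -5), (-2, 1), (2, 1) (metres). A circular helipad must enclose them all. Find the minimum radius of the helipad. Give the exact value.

3.75

Call the three points A, B, C in the order given.
Side lengths²: AB² = 56.25, AC² = 36.25, BC² = 16.
Since AB² = 56.25 ≥ 36.25 + 16 = 52.25, the angle opposite AB is not acute, so the smallest enclosing circle has AB as diameter.
Centre = midpoint of AB = (0.25, -2), r² = 56.25/4 = 14.0625.
r = √(14.0625) = 3.75.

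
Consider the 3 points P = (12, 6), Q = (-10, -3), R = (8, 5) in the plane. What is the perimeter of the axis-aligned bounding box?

62

Width = max x − min x = 12 − (-10) = 22.
Height = max y − min y = 6 − (-3) = 9.
Perimeter = 2(22 + 9) = 62.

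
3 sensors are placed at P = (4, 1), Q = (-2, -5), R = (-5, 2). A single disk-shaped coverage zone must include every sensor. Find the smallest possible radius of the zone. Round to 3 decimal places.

Side lengths²: PQ² = 72, PR² = 82, QR² = 58.
Since PR² = 82 < 72 + 58 = 130, the triangle is acute, so the smallest enclosing circle is the circumcircle.
Circumcentre = (-0.7, -0.3), r² = 23.78.
r = √(23.78) ≈ 4.876.

4.876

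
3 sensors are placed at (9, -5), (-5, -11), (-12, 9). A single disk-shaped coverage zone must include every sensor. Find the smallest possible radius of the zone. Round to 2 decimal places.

12.65

Call the three points A, B, C in the order given.
Side lengths²: AB² = 232, AC² = 637, BC² = 449.
Since AC² = 637 < 449 + 232 = 681, the triangle is acute, so the smallest enclosing circle is the circumcircle.
Circumcentre = (-91/46, 59/46), r² = 169273/1058.
r = √(169273/1058) ≈ 12.65.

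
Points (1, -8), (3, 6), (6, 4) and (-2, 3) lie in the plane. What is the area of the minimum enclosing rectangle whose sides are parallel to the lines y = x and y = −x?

In coordinates u = x + y, v = x − y the rectangle is axis-aligned; the map (x,y)→(u,v) scales areas by 2.
u-values: -7, 9, 10, 1; range = 10 − (-7) = 17.
v-values: 9, -3, 2, -5; range = 9 − (-5) = 14.
Area = (17 × 14) / 2 = 119.

119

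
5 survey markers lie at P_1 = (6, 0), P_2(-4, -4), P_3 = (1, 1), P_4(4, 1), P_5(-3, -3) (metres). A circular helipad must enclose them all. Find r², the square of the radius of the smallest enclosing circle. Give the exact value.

29

The minimum enclosing circle of a finite set is fixed by two of the points (as a diameter) or three (as a circumcircle).
The farthest pair is P_1–P_2 with squared distance 116. The circle on this segment as diameter has centre (1, -2) and r² = 116/4 = 29.
Check P_3: distance² to centre = 9 ≤ 29, so it lies inside.
All remaining points lie in this disk, and no smaller disk contains both endpoints, so this is the minimum enclosing circle.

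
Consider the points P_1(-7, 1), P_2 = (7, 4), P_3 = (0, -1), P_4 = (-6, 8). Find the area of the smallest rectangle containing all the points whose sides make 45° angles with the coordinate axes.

In coordinates u = x + y, v = x − y the rectangle is axis-aligned; the map (x,y)→(u,v) scales areas by 2.
u-values: -6, 11, -1, 2; range = 11 − (-6) = 17.
v-values: -8, 3, 1, -14; range = 3 − (-14) = 17.
Area = (17 × 17) / 2 = 144.5.

144.5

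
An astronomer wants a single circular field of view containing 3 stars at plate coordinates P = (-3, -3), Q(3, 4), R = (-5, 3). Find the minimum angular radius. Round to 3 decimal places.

4.701

Side lengths²: PQ² = 85, PR² = 40, QR² = 65.
Since PQ² = 85 < 65 + 40 = 105, the triangle is acute, so the smallest enclosing circle is the circumcircle.
Circumcentre = (-0.7, 1.1), r² = 22.1.
r = √(22.1) ≈ 4.701.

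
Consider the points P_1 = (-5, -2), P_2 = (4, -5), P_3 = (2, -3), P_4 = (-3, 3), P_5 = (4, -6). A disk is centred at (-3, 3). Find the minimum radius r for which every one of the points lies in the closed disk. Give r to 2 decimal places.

The required radius is the distance from (-3, 3) to the farthest point.
Squared distances: 29, 113, 61, 0, 130.
Maximum is 130, attained at P_5.
r = √130 ≈ 11.40.

11.40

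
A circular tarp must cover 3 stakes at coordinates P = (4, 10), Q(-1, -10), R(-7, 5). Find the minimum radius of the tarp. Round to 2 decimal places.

Side lengths²: PQ² = 425, PR² = 146, QR² = 261.
Since PQ² = 425 ≥ 261 + 146 = 407, the angle opposite PQ is not acute, so the smallest enclosing circle has PQ as diameter.
Centre = midpoint of PQ = (1.5, 0), r² = 425/4 = 106.25.
r = √(106.25) ≈ 10.31.

10.31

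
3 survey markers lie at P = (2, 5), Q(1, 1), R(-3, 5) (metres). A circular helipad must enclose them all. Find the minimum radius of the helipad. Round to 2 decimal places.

2.92

Side lengths²: PQ² = 17, PR² = 25, QR² = 32.
Since QR² = 32 < 25 + 17 = 42, the triangle is acute, so the smallest enclosing circle is the circumcircle.
Circumcentre = (-0.5, 3.5), r² = 8.5.
r = √(8.5) ≈ 2.92.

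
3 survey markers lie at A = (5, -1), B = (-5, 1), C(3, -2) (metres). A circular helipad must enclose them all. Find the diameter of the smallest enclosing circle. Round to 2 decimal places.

Side lengths²: AB² = 104, AC² = 5, BC² = 73.
Since AB² = 104 ≥ 73 + 5 = 78, the angle opposite AB is not acute, so the smallest enclosing circle has AB as diameter.
Centre = midpoint of AB = (0, 0), r² = 104/4 = 26.
Diameter = 2r = 2√26 ≈ 10.20.

10.20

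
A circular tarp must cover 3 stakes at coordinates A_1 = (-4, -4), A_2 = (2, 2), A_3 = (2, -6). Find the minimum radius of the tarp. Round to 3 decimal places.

4.472

Side lengths²: A_1A_2² = 72, A_1A_3² = 40, A_2A_3² = 64.
Since A_1A_2² = 72 < 64 + 40 = 104, the triangle is acute, so the smallest enclosing circle is the circumcircle.
Circumcentre = (0, -2), r² = 20.
r = √20 ≈ 4.472.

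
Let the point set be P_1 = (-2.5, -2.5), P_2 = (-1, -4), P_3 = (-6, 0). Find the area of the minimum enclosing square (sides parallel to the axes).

25

The bounding box has width 5 and height 4.
An axis-aligned square enclosing the set must have side ≥ max(width, height).
So the minimum side is max(5, 4) = 5.
Area = 5² = 25.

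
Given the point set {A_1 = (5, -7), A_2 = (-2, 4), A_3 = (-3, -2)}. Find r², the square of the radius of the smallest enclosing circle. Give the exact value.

Side lengths²: A_1A_2² = 170, A_1A_3² = 89, A_2A_3² = 37.
Since A_1A_2² = 170 ≥ 89 + 37 = 126, the angle opposite A_1A_2 is not acute, so the smallest enclosing circle has A_1A_2 as diameter.
Centre = midpoint of A_1A_2 = (1.5, -1.5), r² = 170/4 = 42.5.

42.5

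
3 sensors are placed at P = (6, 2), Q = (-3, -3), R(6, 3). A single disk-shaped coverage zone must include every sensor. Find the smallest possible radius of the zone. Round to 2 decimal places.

Side lengths²: PQ² = 106, PR² = 1, QR² = 117.
Since QR² = 117 ≥ 106 + 1 = 107, the angle opposite QR is not acute, so the smallest enclosing circle has QR as diameter.
Centre = midpoint of QR = (1.5, 0), r² = 117/4 = 29.25.
r = √(29.25) ≈ 5.41.

5.41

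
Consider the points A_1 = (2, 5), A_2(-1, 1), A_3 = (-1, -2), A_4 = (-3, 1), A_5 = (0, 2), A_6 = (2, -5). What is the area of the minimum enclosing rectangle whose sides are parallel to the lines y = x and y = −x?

In coordinates u = x + y, v = x − y the rectangle is axis-aligned; the map (x,y)→(u,v) scales areas by 2.
u-values: 7, 0, -3, -2, 2, -3; range = 7 − (-3) = 10.
v-values: -3, -2, 1, -4, -2, 7; range = 7 − (-4) = 11.
Area = (10 × 11) / 2 = 55.

55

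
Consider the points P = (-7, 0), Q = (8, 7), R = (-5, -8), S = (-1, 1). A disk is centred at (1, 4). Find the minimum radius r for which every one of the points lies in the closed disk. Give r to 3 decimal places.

13.416

The required radius is the distance from (1, 4) to the farthest point.
Squared distances: 80, 58, 180, 13.
Maximum is 180, attained at R.
r = √180 ≈ 13.416.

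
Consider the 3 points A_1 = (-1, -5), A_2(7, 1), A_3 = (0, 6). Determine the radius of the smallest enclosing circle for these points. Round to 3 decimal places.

Side lengths²: A_1A_2² = 100, A_1A_3² = 122, A_2A_3² = 74.
Since A_1A_3² = 122 < 100 + 74 = 174, the triangle is acute, so the smallest enclosing circle is the circumcircle.
Circumcentre = (51/41, 14/41), r² = 56425/1681.
r = √(56425/1681) ≈ 5.794.

5.794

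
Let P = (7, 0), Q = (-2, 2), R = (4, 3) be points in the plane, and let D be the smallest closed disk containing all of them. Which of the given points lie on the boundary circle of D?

Side lengths²: PQ² = 85, PR² = 18, QR² = 37.
Since PQ² = 85 ≥ 37 + 18 = 55, the angle opposite PQ is not acute, so the smallest enclosing circle has PQ as diameter.
Centre = midpoint of PQ = (2.5, 1), r² = 85/4 = 21.25.
The points at distance exactly r from the centre are P, Q — 2 points.

P, Q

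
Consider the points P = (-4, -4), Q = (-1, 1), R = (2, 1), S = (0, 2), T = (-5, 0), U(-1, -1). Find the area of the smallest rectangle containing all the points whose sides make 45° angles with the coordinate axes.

33

In coordinates u = x + y, v = x − y the rectangle is axis-aligned; the map (x,y)→(u,v) scales areas by 2.
u-values: -8, 0, 3, 2, -5, -2; range = 3 − (-8) = 11.
v-values: 0, -2, 1, -2, -5, 0; range = 1 − (-5) = 6.
Area = (11 × 6) / 2 = 33.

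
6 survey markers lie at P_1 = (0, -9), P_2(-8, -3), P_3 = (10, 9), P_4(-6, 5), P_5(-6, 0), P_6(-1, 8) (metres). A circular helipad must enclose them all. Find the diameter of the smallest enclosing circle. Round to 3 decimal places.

21.836

By Welzl's lemma the MEC is supported by two points (diametrically opposite) or three points (on a circumcircle).
The minimum enclosing circle is determined by three boundary points: P_1, P_2, P_3.
Their circumcentre is (31/17, 30/17) with r² = 34450/289.
The farthest remaining point P_4 is at distance² 20714/289 ≤ 34450/289.
Diameter = 2r = 2√(34450/289) ≈ 21.836.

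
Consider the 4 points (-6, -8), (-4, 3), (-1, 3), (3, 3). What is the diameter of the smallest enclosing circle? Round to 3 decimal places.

The farthest pair is (-6, -8)–(3, 3) with squared distance 202. The circle on this segment as diameter has centre (-1.5, -2.5) and r² = 202/4 = 50.5.
Check (-4, 3): distance² to centre = 36.5 ≤ 50.5, so it lies inside.
All remaining points lie in this disk, and no smaller disk contains both endpoints, so this is the minimum enclosing circle.
Diameter = 2r = 2√(50.5) ≈ 14.213.

14.213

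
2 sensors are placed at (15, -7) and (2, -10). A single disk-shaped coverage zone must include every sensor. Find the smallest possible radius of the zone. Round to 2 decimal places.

The smallest circle enclosing two points has them as diameter endpoints.
Centre = midpoint = (8.5, -8.5); r² = |(15, -7)−(2, -10)|²/4 = 178/4 = 44.5.
r = √(44.5) ≈ 6.67.

6.67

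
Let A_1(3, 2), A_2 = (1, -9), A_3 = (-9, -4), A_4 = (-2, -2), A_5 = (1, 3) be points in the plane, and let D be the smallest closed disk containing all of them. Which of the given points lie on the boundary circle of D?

A smallest enclosing disk is always determined by at most three of the input points on its boundary.
The minimum enclosing circle is determined by three boundary points: A_1, A_2, A_3.
Their circumcentre is (-2.125, -2.75) with r² = 48.828125.
The farthest remaining point A_5 is at distance² 42.828125 ≤ 48.828125.
The points at distance exactly r from the centre are A_1, A_2, A_3 — 3 points.

A_1, A_2, A_3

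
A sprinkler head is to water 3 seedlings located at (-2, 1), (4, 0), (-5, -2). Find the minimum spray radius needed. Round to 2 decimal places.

Call the three points A, B, C in the order given.
Side lengths²: AB² = 37, AC² = 18, BC² = 85.
Since BC² = 85 ≥ 37 + 18 = 55, the angle opposite BC is not acute, so the smallest enclosing circle has BC as diameter.
Centre = midpoint of BC = (-0.5, -1), r² = 85/4 = 21.25.
r = √(21.25) ≈ 4.61.

4.61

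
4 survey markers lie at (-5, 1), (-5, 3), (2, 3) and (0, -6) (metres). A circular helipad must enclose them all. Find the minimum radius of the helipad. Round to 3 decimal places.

The minimum enclosing circle of a finite set is fixed by two of the points (as a diameter) or three (as a circumcircle).
The minimum enclosing circle is determined by three boundary points: (-5, 3), (2, 3), (0, -6).
Their circumcentre is (-1.5, -17/18) with r² = 4505/162.
The farthest remaining point (-5, 1) is at distance² 2597/162 ≤ 4505/162.
r = √(4505/162) ≈ 5.273.

5.273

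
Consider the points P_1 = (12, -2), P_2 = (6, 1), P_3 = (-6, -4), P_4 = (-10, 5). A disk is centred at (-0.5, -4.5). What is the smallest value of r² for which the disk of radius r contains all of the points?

The required radius is the distance from (-0.5, -4.5) to the farthest point.
Squared distances: 162.5, 72.5, 30.5, 180.5.
Maximum is 180.5, attained at P_4.

180.5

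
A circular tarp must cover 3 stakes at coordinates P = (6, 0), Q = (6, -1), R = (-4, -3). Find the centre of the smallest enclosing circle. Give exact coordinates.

(1, -1.5)

Side lengths²: PQ² = 1, PR² = 109, QR² = 104.
Since PR² = 109 ≥ 104 + 1 = 105, the angle opposite PR is not acute, so the smallest enclosing circle has PR as diameter.
Centre = midpoint of PR = (1, -1.5), r² = 109/4 = 27.25.
Centre = (1, -1.5).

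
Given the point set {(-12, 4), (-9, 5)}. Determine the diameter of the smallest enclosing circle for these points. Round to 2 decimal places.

The smallest circle enclosing two points has them as diameter endpoints.
Centre = midpoint = (-10.5, 4.5); r² = |(-12, 4)−(-9, 5)|²/4 = 10/4 = 2.5.
Diameter = 2r = 2√(2.5) ≈ 3.16.

3.16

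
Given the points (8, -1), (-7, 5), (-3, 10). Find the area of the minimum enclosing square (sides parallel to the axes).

The bounding box has width 15 and height 11.
An axis-aligned square enclosing the set must have side ≥ max(width, height).
So the minimum side is max(15, 11) = 15.
Area = 15² = 225.

225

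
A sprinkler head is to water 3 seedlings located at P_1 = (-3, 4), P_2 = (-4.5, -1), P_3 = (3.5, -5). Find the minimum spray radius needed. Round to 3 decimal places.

5.551

Side lengths²: P_1P_2² = 27.25, P_1P_3² = 123.25, P_2P_3² = 80.
Since P_1P_3² = 123.25 ≥ 80 + 27.25 = 107.25, the angle opposite P_1P_3 is not acute, so the smallest enclosing circle has P_1P_3 as diameter.
Centre = midpoint of P_1P_3 = (0.25, -0.5), r² = 123.25/4 = 30.8125.
r = √(30.8125) ≈ 5.551.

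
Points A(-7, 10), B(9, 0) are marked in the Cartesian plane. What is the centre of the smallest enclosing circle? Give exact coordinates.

(1, 5)

The smallest circle enclosing two points has them as diameter endpoints.
Centre = midpoint = (1, 5); r² = |AB|²/4 = 356/4 = 89.
Centre = (1, 5).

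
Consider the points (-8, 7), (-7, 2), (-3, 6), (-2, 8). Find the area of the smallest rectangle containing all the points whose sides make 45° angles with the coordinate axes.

33

In coordinates u = x + y, v = x − y the rectangle is axis-aligned; the map (x,y)→(u,v) scales areas by 2.
u-values: -1, -5, 3, 6; range = 6 − (-5) = 11.
v-values: -15, -9, -9, -10; range = -9 − (-15) = 6.
Area = (11 × 6) / 2 = 33.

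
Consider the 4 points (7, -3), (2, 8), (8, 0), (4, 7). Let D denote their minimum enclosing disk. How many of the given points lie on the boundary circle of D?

By Welzl's lemma the MEC is supported by two points (diametrically opposite) or three points (on a circumcircle).
The farthest pair is (7, -3)–(2, 8) with squared distance 146. The circle on this segment as diameter has centre (4.5, 2.5) and r² = 146/4 = 36.5.
Check (8, 0): distance² to centre = 18.5 ≤ 36.5, so it lies inside.
All remaining points lie in this disk, and no smaller disk contains both endpoints, so this is the minimum enclosing circle.
The points at distance exactly r from the centre are (7, -3), (2, 8) — 2 points.

2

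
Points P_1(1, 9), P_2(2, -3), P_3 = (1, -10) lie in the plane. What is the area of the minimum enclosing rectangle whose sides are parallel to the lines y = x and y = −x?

In coordinates u = x + y, v = x − y the rectangle is axis-aligned; the map (x,y)→(u,v) scales areas by 2.
u-values: 10, -1, -9; range = 10 − (-9) = 19.
v-values: -8, 5, 11; range = 11 − (-8) = 19.
Area = (19 × 19) / 2 = 180.5.

180.5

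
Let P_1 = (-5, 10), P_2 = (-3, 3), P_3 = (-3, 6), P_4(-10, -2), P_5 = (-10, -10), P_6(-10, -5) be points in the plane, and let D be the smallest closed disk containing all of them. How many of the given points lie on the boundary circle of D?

2

The farthest pair is P_1–P_5 with squared distance 425. The circle on this segment as diameter has centre (-7.5, 0) and r² = 425/4 = 106.25.
Check P_2: distance² to centre = 29.25 ≤ 106.25, so it lies inside.
All remaining points lie in this disk, and no smaller disk contains both endpoints, so this is the minimum enclosing circle.
The points at distance exactly r from the centre are P_1, P_5 — 2 points.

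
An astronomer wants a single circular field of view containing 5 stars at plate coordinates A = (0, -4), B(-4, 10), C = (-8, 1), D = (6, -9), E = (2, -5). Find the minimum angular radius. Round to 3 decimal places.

The farthest pair is B–D with squared distance 461. The circle on this segment as diameter has centre (1, 0.5) and r² = 461/4 = 115.25.
Check A: distance² to centre = 21.25 ≤ 115.25, so it lies inside.
All remaining points lie in this disk, and no smaller disk contains both endpoints, so this is the minimum enclosing circle.
r = √(115.25) ≈ 10.735.

10.735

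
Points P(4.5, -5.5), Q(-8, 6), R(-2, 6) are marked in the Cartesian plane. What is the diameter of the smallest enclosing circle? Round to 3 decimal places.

Side lengths²: PQ² = 288.5, PR² = 174.5, QR² = 36.
Since PQ² = 288.5 ≥ 174.5 + 36 = 210.5, the angle opposite PQ is not acute, so the smallest enclosing circle has PQ as diameter.
Centre = midpoint of PQ = (-1.75, 0.25), r² = 288.5/4 = 72.125.
Diameter = 2r = 2√(72.125) ≈ 16.985.

16.985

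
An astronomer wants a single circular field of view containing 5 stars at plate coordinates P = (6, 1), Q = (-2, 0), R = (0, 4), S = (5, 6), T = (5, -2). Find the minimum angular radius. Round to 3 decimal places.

4.794

A smallest enclosing disk is always determined by at most three of the input points on its boundary.
The minimum enclosing circle is determined by three boundary points: Q, S, T.
Their circumcentre is (33/14, 2) with r² = 4505/196.
The farthest remaining point P is at distance² 2797/196 ≤ 4505/196.
r = √(4505/196) ≈ 4.794.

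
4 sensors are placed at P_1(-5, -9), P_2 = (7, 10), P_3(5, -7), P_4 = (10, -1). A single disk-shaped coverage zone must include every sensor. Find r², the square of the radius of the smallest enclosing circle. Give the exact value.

126.25

The farthest pair is P_1–P_2 with squared distance 505. The circle on this segment as diameter has centre (1, 0.5) and r² = 505/4 = 126.25.
Check P_3: distance² to centre = 72.25 ≤ 126.25, so it lies inside.
All remaining points lie in this disk, and no smaller disk contains both endpoints, so this is the minimum enclosing circle.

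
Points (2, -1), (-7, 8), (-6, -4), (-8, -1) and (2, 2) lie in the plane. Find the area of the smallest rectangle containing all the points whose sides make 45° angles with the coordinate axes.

In coordinates u = x + y, v = x − y the rectangle is axis-aligned; the map (x,y)→(u,v) scales areas by 2.
u-values: 1, 1, -10, -9, 4; range = 4 − (-10) = 14.
v-values: 3, -15, -2, -7, 0; range = 3 − (-15) = 18.
Area = (14 × 18) / 2 = 126.

126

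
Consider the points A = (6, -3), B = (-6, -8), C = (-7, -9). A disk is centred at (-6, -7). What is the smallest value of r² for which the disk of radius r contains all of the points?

160

The required radius is the distance from (-6, -7) to the farthest point.
Squared distances: 160, 1, 5.
Maximum is 160, attained at A.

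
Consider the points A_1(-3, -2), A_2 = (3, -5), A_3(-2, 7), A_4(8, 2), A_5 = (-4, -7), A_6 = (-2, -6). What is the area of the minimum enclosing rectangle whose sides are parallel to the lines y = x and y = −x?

In coordinates u = x + y, v = x − y the rectangle is axis-aligned; the map (x,y)→(u,v) scales areas by 2.
u-values: -5, -2, 5, 10, -11, -8; range = 10 − (-11) = 21.
v-values: -1, 8, -9, 6, 3, 4; range = 8 − (-9) = 17.
Area = (21 × 17) / 2 = 178.5.

178.5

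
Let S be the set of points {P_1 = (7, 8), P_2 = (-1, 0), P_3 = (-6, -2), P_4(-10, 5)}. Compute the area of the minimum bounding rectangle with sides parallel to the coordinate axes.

170

x ranges over [-10, 7], width 17.
y ranges over [-2, 8], height 10.
Area = 17 × 10 = 170.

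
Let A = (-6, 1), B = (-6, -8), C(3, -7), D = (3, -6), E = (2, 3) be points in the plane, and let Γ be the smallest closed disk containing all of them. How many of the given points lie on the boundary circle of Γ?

The farthest pair is B–E with squared distance 185. The circle on this segment as diameter has centre (-2, -2.5) and r² = 185/4 = 46.25.
Check A: distance² to centre = 28.25 ≤ 46.25, so it lies inside.
All remaining points lie in this disk, and no smaller disk contains both endpoints, so this is the minimum enclosing circle.
The points at distance exactly r from the centre are B, E — 2 points.

2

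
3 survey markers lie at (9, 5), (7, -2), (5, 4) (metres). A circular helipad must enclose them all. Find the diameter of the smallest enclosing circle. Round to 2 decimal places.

7.30

Call the three points A, B, C in the order given.
Side lengths²: AB² = 53, AC² = 17, BC² = 40.
Since AB² = 53 < 40 + 17 = 57, the triangle is acute, so the smallest enclosing circle is the circumcircle.
Circumcentre = (201/26, 41/26), r² = 4505/338.
Diameter = 2r = 2√(4505/338) ≈ 7.30.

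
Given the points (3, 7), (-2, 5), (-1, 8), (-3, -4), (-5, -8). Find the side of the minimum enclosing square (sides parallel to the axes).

16

The bounding box has width 8 and height 16.
An axis-aligned square enclosing the set must have side ≥ max(width, height).
So the minimum side is max(8, 16) = 16.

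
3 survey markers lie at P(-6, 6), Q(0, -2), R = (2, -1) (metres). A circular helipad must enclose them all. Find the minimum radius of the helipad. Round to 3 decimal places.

Side lengths²: PQ² = 100, PR² = 113, QR² = 5.
Since PR² = 113 ≥ 100 + 5 = 105, the angle opposite PR is not acute, so the smallest enclosing circle has PR as diameter.
Centre = midpoint of PR = (-2, 2.5), r² = 113/4 = 28.25.
r = √(28.25) ≈ 5.315.

5.315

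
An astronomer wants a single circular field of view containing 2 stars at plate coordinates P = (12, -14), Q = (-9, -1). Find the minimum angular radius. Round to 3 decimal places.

12.349

The smallest circle enclosing two points has them as diameter endpoints.
Centre = midpoint = (1.5, -7.5); r² = |PQ|²/4 = 610/4 = 152.5.
r = √(152.5) ≈ 12.349.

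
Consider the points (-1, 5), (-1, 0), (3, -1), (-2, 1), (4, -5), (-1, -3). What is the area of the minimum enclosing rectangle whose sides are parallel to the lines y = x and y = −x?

60

In coordinates u = x + y, v = x − y the rectangle is axis-aligned; the map (x,y)→(u,v) scales areas by 2.
u-values: 4, -1, 2, -1, -1, -4; range = 4 − (-4) = 8.
v-values: -6, -1, 4, -3, 9, 2; range = 9 − (-6) = 15.
Area = (8 × 15) / 2 = 60.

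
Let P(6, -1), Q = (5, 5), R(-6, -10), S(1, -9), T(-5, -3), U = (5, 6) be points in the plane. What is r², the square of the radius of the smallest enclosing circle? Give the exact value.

94.25

By Welzl's lemma the MEC is supported by two points (diametrically opposite) or three points (on a circumcircle).
The farthest pair is R–U with squared distance 377. The circle on this segment as diameter has centre (-0.5, -2) and r² = 377/4 = 94.25.
Check P: distance² to centre = 43.25 ≤ 94.25, so it lies inside.
All remaining points lie in this disk, and no smaller disk contains both endpoints, so this is the minimum enclosing circle.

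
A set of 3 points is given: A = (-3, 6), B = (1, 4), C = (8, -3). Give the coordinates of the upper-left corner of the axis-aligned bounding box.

x-range [-3, 8], y-range [-3, 6].
The upper-left corner is (-3, 6).

(-3, 6)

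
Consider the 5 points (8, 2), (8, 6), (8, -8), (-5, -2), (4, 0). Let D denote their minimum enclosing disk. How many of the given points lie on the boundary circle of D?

3

A smallest enclosing disk is always determined by at most three of the input points on its boundary.
The minimum enclosing circle is determined by three boundary points: (8, 6), (8, -8), (-5, -2).
Their circumcentre is (87/26, -1) with r² = 47765/676.
The farthest remaining point (8, 2) is at distance² 20725/676 ≤ 47765/676.
The points at distance exactly r from the centre are (8, 6), (8, -8), (-5, -2) — 3 points.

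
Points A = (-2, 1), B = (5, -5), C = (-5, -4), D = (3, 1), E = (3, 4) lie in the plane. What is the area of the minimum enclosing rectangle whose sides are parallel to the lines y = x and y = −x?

In coordinates u = x + y, v = x − y the rectangle is axis-aligned; the map (x,y)→(u,v) scales areas by 2.
u-values: -1, 0, -9, 4, 7; range = 7 − (-9) = 16.
v-values: -3, 10, -1, 2, -1; range = 10 − (-3) = 13.
Area = (16 × 13) / 2 = 104.

104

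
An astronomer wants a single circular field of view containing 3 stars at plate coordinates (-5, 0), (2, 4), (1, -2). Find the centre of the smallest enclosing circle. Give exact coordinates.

(-45/38, 55/38)

Call the three points A, B, C in the order given.
Side lengths²: AB² = 65, AC² = 40, BC² = 37.
Since AB² = 65 < 40 + 37 = 77, the triangle is acute, so the smallest enclosing circle is the circumcircle.
Circumcentre = (-45/38, 55/38), r² = 12025/722.
Centre = (-45/38, 55/38).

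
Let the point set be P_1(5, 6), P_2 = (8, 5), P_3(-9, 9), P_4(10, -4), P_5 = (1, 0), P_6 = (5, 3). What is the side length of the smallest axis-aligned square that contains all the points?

19

The bounding box has width 19 and height 13.
An axis-aligned square enclosing the set must have side ≥ max(width, height).
So the minimum side is max(19, 13) = 19.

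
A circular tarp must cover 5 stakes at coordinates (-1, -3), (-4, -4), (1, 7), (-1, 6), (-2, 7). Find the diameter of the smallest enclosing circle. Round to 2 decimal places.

A smallest enclosing disk is always determined by at most three of the input points on its boundary.
The farthest pair is (-4, -4)–(1, 7) with squared distance 146. The circle on this segment as diameter has centre (-1.5, 1.5) and r² = 146/4 = 36.5.
Check (-1, -3): distance² to centre = 20.5 ≤ 36.5, so it lies inside.
All remaining points lie in this disk, and no smaller disk contains both endpoints, so this is the minimum enclosing circle.
Diameter = 2r = 2√(36.5) ≈ 12.08.

12.08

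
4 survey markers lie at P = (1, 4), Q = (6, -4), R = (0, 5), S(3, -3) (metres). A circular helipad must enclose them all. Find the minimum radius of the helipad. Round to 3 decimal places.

The farthest pair is Q–R with squared distance 117. The circle on this segment as diameter has centre (3, 0.5) and r² = 117/4 = 29.25.
Check P: distance² to centre = 16.25 ≤ 29.25, so it lies inside.
All remaining points lie in this disk, and no smaller disk contains both endpoints, so this is the minimum enclosing circle.
r = √(29.25) ≈ 5.408.

5.408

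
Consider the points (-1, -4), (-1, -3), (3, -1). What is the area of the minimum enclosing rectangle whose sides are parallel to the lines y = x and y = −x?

7

In coordinates u = x + y, v = x − y the rectangle is axis-aligned; the map (x,y)→(u,v) scales areas by 2.
u-values: -5, -4, 2; range = 2 − (-5) = 7.
v-values: 3, 2, 4; range = 4 − 2 = 2.
Area = (7 × 2) / 2 = 7.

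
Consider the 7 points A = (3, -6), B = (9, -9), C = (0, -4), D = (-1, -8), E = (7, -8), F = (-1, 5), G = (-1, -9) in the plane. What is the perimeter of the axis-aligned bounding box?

48

Width = max x − min x = 9 − (-1) = 10.
Height = max y − min y = 5 − (-9) = 14.
Perimeter = 2(10 + 14) = 48.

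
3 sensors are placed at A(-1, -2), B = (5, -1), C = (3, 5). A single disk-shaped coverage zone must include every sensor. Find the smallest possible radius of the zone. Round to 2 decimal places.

Side lengths²: AB² = 37, AC² = 65, BC² = 40.
Since AC² = 65 < 40 + 37 = 77, the triangle is acute, so the smallest enclosing circle is the circumcircle.
Circumcentre = (59/38, 45/38), r² = 12025/722.
r = √(12025/722) ≈ 4.08.

4.08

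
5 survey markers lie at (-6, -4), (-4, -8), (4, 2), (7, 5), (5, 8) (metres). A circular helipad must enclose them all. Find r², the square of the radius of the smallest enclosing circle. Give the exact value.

84.25

By Welzl's lemma the MEC is supported by two points (diametrically opposite) or three points (on a circumcircle).
The farthest pair is (-4, -8)–(5, 8) with squared distance 337. The circle on this segment as diameter has centre (0.5, 0) and r² = 337/4 = 84.25.
Check (-6, -4): distance² to centre = 58.25 ≤ 84.25, so it lies inside.
All remaining points lie in this disk, and no smaller disk contains both endpoints, so this is the minimum enclosing circle.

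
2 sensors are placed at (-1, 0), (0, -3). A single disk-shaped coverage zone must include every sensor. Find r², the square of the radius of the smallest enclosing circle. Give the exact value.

The smallest circle enclosing two points has them as diameter endpoints.
Centre = midpoint = (-0.5, -1.5); r² = |(-1, 0)−(0, -3)|²/4 = 10/4 = 2.5.

2.5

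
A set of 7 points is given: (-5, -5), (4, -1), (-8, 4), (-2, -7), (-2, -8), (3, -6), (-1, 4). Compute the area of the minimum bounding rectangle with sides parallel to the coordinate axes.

144

x ranges over [-8, 4], width 12.
y ranges over [-8, 4], height 12.
Area = 12 × 12 = 144.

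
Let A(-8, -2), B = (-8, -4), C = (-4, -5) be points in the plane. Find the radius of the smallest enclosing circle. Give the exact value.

Side lengths²: AB² = 4, AC² = 25, BC² = 17.
Since AC² = 25 ≥ 17 + 4 = 21, the angle opposite AC is not acute, so the smallest enclosing circle has AC as diameter.
Centre = midpoint of AC = (-6, -3.5), r² = 25/4 = 6.25.
r = √(6.25) = 2.5.

2.5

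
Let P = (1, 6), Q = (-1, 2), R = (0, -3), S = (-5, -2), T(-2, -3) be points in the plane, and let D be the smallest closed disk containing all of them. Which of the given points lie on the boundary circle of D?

The minimum enclosing circle of a finite set is fixed by two of the points (as a diameter) or three (as a circumcircle).
The minimum enclosing circle is determined by three boundary points: P, R, S.
Their circumcentre is (-38/23, 40/23) with r² = 13325/529.
The farthest remaining point T is at distance² 11945/529 ≤ 13325/529.
The points at distance exactly r from the centre are P, R, S — 3 points.

P, R, S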